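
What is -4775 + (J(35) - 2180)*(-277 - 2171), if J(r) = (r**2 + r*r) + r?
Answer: -751415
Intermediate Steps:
J(r) = r + 2*r**2 (J(r) = (r**2 + r**2) + r = 2*r**2 + r = r + 2*r**2)
-4775 + (J(35) - 2180)*(-277 - 2171) = -4775 + (35*(1 + 2*35) - 2180)*(-277 - 2171) = -4775 + (35*(1 + 70) - 2180)*(-2448) = -4775 + (35*71 - 2180)*(-2448) = -4775 + (2485 - 2180)*(-2448) = -4775 + 305*(-2448) = -4775 - 746640 = -751415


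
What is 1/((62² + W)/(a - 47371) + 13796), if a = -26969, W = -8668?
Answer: 2065/28488874 ≈ 7.2484e-5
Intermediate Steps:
1/((62² + W)/(a - 47371) + 13796) = 1/((62² - 8668)/(-26969 - 47371) + 13796) = 1/((3844 - 8668)/(-74340) + 13796) = 1/(-4824*(-1/74340) + 13796) = 1/(134/2065 + 13796) = 1/(28488874/2065) = 2065/28488874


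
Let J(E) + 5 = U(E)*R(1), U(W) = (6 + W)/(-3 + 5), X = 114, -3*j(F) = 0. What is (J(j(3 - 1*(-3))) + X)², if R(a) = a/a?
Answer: 12544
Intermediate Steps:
j(F) = 0 (j(F) = -⅓*0 = 0)
R(a) = 1
U(W) = 3 + W/2 (U(W) = (6 + W)/2 = (6 + W)*(½) = 3 + W/2)
J(E) = -2 + E/2 (J(E) = -5 + (3 + E/2)*1 = -5 + (3 + E/2) = -2 + E/2)
(J(j(3 - 1*(-3))) + X)² = ((-2 + (½)*0) + 114)² = ((-2 + 0) + 114)² = (-2 + 114)² = 112² = 12544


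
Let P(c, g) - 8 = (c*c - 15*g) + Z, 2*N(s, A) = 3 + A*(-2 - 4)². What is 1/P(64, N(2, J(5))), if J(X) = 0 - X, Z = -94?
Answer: 2/10675 ≈ 0.00018735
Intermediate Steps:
J(X) = -X
N(s, A) = 3/2 + 18*A (N(s, A) = (3 + A*(-2 - 4)²)/2 = (3 + A*(-6)²)/2 = (3 + A*36)/2 = (3 + 36*A)/2 = 3/2 + 18*A)
P(c, g) = -86 + c² - 15*g (P(c, g) = 8 + ((c*c - 15*g) - 94) = 8 + ((c² - 15*g) - 94) = 8 + (-94 + c² - 15*g) = -86 + c² - 15*g)
1/P(64, N(2, J(5))) = 1/(-86 + 64² - 15*(3/2 + 18*(-1*5))) = 1/(-86 + 4096 - 15*(3/2 + 18*(-5))) = 1/(-86 + 4096 - 15*(3/2 - 90)) = 1/(-86 + 4096 - 15*(-177/2)) = 1/(-86 + 4096 + 2655/2) = 1/(10675/2) = 2/10675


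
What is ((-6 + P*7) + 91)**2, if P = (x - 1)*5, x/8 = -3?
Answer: 624100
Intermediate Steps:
x = -24 (x = 8*(-3) = -24)
P = -125 (P = (-24 - 1)*5 = -25*5 = -125)
((-6 + P*7) + 91)**2 = ((-6 - 125*7) + 91)**2 = ((-6 - 875) + 91)**2 = (-881 + 91)**2 = (-790)**2 = 624100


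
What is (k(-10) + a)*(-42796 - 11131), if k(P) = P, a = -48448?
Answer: 2613194566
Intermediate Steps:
(k(-10) + a)*(-42796 - 11131) = (-10 - 48448)*(-42796 - 11131) = -48458*(-53927) = 2613194566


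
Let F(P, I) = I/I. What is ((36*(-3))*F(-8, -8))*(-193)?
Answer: 20844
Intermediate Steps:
F(P, I) = 1
((36*(-3))*F(-8, -8))*(-193) = ((36*(-3))*1)*(-193) = -108*1*(-193) = -108*(-193) = 20844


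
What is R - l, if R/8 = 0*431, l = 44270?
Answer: -44270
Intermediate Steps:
R = 0 (R = 8*(0*431) = 8*0 = 0)
R - l = 0 - 1*44270 = 0 - 44270 = -44270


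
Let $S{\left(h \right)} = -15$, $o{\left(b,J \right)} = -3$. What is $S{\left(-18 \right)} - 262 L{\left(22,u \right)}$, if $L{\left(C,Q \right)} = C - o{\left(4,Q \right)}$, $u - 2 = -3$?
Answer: $-6565$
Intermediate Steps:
$u = -1$ ($u = 2 - 3 = -1$)
$L{\left(C,Q \right)} = 3 + C$ ($L{\left(C,Q \right)} = C - -3 = C + 3 = 3 + C$)
$S{\left(-18 \right)} - 262 L{\left(22,u \right)} = -15 - 262 \left(3 + 22\right) = -15 - 6550 = -6565$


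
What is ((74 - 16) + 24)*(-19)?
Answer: -1558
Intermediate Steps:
((74 - 16) + 24)*(-19) = (58 + 24)*(-19) = 82*(-19) = -1558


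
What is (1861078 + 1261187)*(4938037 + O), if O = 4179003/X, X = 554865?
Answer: 570322932593594208/36991 ≈ 1.5418e+13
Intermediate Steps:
O = 1393001/184955 (O = 4179003/554865 = 4179003*(1/554865) = 1393001/184955 ≈ 7.5316)
(1861078 + 1261187)*(4938037 + O) = (1861078 + 1261187)*(4938037 + 1393001/184955) = 3122265*(913316026336/184955) = 570322932593594208/36991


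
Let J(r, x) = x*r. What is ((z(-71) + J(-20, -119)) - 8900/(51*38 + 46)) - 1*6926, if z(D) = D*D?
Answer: 243295/496 ≈ 490.51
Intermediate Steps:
J(r, x) = r*x
z(D) = D**2
((z(-71) + J(-20, -119)) - 8900/(51*38 + 46)) - 1*6926 = (((-71)**2 - 20*(-119)) - 8900/(51*38 + 46)) - 1*6926 = ((5041 + 2380) - 8900/(1938 + 46)) - 6926 = (7421 - 8900/1984) - 6926 = (7421 - 8900*1/1984) - 6926 = (7421 - 2225/496) - 6926 = 3678591/496 - 6926 = 243295/496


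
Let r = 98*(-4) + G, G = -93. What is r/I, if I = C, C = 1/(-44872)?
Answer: 21762920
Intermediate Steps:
C = -1/44872 ≈ -2.2286e-5
I = -1/44872 ≈ -2.2286e-5
r = -485 (r = 98*(-4) - 93 = -392 - 93 = -485)
r/I = -485/(-1/44872) = -485*(-44872) = 21762920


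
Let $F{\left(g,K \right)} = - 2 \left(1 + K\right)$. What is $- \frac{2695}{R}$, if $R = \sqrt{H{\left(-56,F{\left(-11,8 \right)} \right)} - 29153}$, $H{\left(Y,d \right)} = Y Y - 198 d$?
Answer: $\frac{2695 i \sqrt{22453}}{22453} \approx 17.985 i$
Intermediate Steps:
$F{\left(g,K \right)} = -2 - 2 K$
$H{\left(Y,d \right)} = Y^{2} - 198 d$
$R = i \sqrt{22453}$ ($R = \sqrt{\left(\left(-56\right)^{2} - 198 \left(-2 - 16\right)\right) - 29153} = \sqrt{\left(3136 - 198 \left(-2 - 16\right)\right) - 29153} = \sqrt{\left(3136 - -3564\right) - 29153} = \sqrt{\left(3136 + 3564\right) - 29153} = \sqrt{6700 - 29153} = \sqrt{-22453} = i \sqrt{22453} \approx 149.84 i$)
$- \frac{2695}{R} = - \frac{2695}{i \sqrt{22453}} = - 2695 \left(- \frac{i \sqrt{22453}}{22453}\right) = \frac{2695 i \sqrt{22453}}{22453}$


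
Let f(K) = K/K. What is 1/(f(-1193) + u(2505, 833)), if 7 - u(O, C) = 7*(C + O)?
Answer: -1/23358 ≈ -4.2812e-5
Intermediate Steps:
u(O, C) = 7 - 7*C - 7*O (u(O, C) = 7 - 7*(C + O) = 7 - (7*C + 7*O) = 7 + (-7*C - 7*O) = 7 - 7*C - 7*O)
f(K) = 1
1/(f(-1193) + u(2505, 833)) = 1/(1 + (7 - 7*833 - 7*2505)) = 1/(1 + (7 - 5831 - 17535)) = 1/(1 - 23359) = 1/(-23358) = -1/23358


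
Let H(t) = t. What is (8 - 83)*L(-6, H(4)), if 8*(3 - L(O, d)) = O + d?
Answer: -975/4 ≈ -243.75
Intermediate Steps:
L(O, d) = 3 - O/8 - d/8 (L(O, d) = 3 - (O + d)/8 = 3 + (-O/8 - d/8) = 3 - O/8 - d/8)
(8 - 83)*L(-6, H(4)) = (8 - 83)*(3 - ⅛*(-6) - ⅛*4) = -75*(3 + ¾ - ½) = -75*13/4 = -975/4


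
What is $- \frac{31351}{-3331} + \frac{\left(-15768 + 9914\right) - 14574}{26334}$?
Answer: $\frac{378775783}{43859277} \approx 8.6362$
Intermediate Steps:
$- \frac{31351}{-3331} + \frac{\left(-15768 + 9914\right) - 14574}{26334} = \left(-31351\right) \left(- \frac{1}{3331}\right) + \left(-5854 - 14574\right) \frac{1}{26334} = \frac{31351}{3331} - \frac{10214}{13167} = \frac{378775783}{43859277}$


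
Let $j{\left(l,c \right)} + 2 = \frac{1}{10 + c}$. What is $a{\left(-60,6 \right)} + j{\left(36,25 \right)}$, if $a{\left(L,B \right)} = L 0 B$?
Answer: $- \frac{69}{35} \approx -1.9714$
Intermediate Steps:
$a{\left(L,B \right)} = 0$ ($a{\left(L,B \right)} = 0 B = 0$)
$j{\left(l,c \right)} = -2 + \frac{1}{10 + c}$
$a{\left(-60,6 \right)} + j{\left(36,25 \right)} = 0 + \frac{-19 - 50}{10 + 25} = 0 + \frac{-19 - 50}{35} = 0 + \frac{1}{35} \left(-69\right) = 0 - \frac{69}{35} = - \frac{69}{35}$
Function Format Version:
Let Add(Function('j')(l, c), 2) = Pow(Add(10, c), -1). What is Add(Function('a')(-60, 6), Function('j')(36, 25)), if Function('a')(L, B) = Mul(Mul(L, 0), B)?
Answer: Rational(-69, 35) ≈ -1.9714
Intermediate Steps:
Function('a')(L, B) = 0 (Function('a')(L, B) = Mul(0, B) = 0)
Function('j')(l, c) = Add(-2, Pow(Add(10, c), -1))
Add(Function('a')(-60, 6), Function('j')(36, 25)) = Add(0, Mul(Pow(Add(10, 25), -1), Add(-19, Mul(-2, 25)))) = Add(0, Mul(Pow(35, -1), Add(-19, -50))) = Add(0, Mul(Rational(1, 35), -69)) = Add(0, Rational(-69, 35)) = Rational(-69, 35)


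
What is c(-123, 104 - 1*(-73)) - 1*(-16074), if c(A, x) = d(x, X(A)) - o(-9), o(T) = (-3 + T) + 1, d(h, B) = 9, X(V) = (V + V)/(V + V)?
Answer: 16094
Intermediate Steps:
X(V) = 1 (X(V) = (2*V)/((2*V)) = (2*V)*(1/(2*V)) = 1)
o(T) = -2 + T
c(A, x) = 20 (c(A, x) = 9 - (-2 - 9) = 9 - 1*(-11) = 9 + 11 = 20)
c(-123, 104 - 1*(-73)) - 1*(-16074) = 20 - 1*(-16074) = 20 + 16074 = 16094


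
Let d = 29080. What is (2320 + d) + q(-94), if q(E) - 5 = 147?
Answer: 31552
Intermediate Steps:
q(E) = 152 (q(E) = 5 + 147 = 152)
(2320 + d) + q(-94) = (2320 + 29080) + 152 = 31400 + 152 = 31552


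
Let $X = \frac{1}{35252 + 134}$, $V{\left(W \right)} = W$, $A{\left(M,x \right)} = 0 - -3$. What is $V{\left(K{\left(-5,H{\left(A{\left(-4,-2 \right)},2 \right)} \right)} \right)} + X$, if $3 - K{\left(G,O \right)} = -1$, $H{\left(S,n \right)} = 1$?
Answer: $\frac{141545}{35386} \approx 4.0$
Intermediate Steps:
$A{\left(M,x \right)} = 3$ ($A{\left(M,x \right)} = 0 + 3 = 3$)
$K{\left(G,O \right)} = 4$ ($K{\left(G,O \right)} = 3 - -1 = 3 + 1 = 4$)
$X = \frac{1}{35386} \approx 2.826 \cdot 10^{-5}$
$V{\left(K{\left(-5,H{\left(A{\left(-4,-2 \right)},2 \right)} \right)} \right)} + X = 4 + \frac{1}{35386} = \frac{141545}{35386}$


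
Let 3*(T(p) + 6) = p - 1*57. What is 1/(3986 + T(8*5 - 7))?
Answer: 1/3972 ≈ 0.00025176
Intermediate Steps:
T(p) = -25 + p/3 (T(p) = -6 + (p - 1*57)/3 = -6 + (p - 57)/3 = -6 + (-57 + p)/3 = -6 + (-19 + p/3) = -25 + p/3)
1/(3986 + T(8*5 - 7)) = 1/(3986 + (-25 + (8*5 - 7)/3)) = 1/(3986 + (-25 + (40 - 7)/3)) = 1/(3986 + (-25 + (⅓)*33)) = 1/(3986 + (-25 + 11)) = 1/(3986 - 14) = 1/3972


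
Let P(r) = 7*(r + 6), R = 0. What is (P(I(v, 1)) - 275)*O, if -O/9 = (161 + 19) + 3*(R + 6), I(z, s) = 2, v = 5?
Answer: 390258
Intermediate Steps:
P(r) = 42 + 7*r (P(r) = 7*(6 + r) = 42 + 7*r)
O = -1782 (O = -9*((161 + 19) + 3*(0 + 6)) = -9*(180 + 3*6) = -9*(180 + 18) = -9*198 = -1782)
(P(I(v, 1)) - 275)*O = ((42 + 7*2) - 275)*(-1782) = ((42 + 14) - 275)*(-1782) = (56 - 275)*(-1782) = -219*(-1782) = 390258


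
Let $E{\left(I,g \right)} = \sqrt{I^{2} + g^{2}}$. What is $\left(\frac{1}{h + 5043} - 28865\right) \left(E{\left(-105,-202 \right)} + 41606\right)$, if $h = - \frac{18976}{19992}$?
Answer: $- \frac{15132162571387756}{12600085} - \frac{363701451026 \sqrt{51829}}{12600085} \approx -1.2075 \cdot 10^{9}$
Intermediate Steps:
$h = - \frac{2372}{2499}$ ($h = \left(-18976\right) \frac{1}{19992} = - \frac{2372}{2499} \approx -0.94918$)
$\left(\frac{1}{h + 5043} - 28865\right) \left(E{\left(-105,-202 \right)} + 41606\right) = \left(\frac{1}{- \frac{2372}{2499} + 5043} - 28865\right) \left(\sqrt{\left(-105\right)^{2} + \left(-202\right)^{2}} + 41606\right) = \left(\frac{1}{\frac{12600085}{2499}} - 28865\right) \left(\sqrt{11025 + 40804} + 41606\right) = \left(\frac{2499}{12600085} - 28865\right) \left(\sqrt{51829} + 41606\right) = - \frac{363701451026 \left(41606 + \sqrt{51829}\right)}{12600085} = - \frac{15132162571387756}{12600085} - \frac{363701451026 \sqrt{51829}}{12600085}$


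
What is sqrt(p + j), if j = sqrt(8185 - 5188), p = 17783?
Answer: sqrt(17783 + 9*sqrt(37)) ≈ 133.56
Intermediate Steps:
j = 9*sqrt(37) (j = sqrt(2997) = 9*sqrt(37) ≈ 54.745)
sqrt(p + j) = sqrt(17783 + 9*sqrt(37))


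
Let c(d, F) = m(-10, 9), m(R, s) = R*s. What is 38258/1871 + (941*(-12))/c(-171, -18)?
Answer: 4095092/28065 ≈ 145.91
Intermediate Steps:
c(d, F) = -90 (c(d, F) = -10*9 = -90)
38258/1871 + (941*(-12))/c(-171, -18) = 38258/1871 + (941*(-12))/(-90) = 38258*(1/1871) - 11292*(-1/90) = 38258/1871 + 1882/15 = 4095092/28065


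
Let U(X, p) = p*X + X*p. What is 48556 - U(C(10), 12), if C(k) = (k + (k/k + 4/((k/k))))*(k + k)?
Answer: 41356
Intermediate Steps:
C(k) = 2*k*(5 + k) (C(k) = (k + (1 + 4/1))*(2*k) = (k + (1 + 4*1))*(2*k) = (k + (1 + 4))*(2*k) = (k + 5)*(2*k) = (5 + k)*(2*k) = 2*k*(5 + k))
U(X, p) = 2*X*p (U(X, p) = X*p + X*p = 2*X*p)
48556 - U(C(10), 12) = 48556 - 2*2*10*(5 + 10)*12 = 48556 - 2*2*10*15*12 = 48556 - 2*300*12 = 48556 - 1*7200 = 48556 - 7200 = 41356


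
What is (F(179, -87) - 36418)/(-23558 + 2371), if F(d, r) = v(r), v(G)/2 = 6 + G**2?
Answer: 21268/21187 ≈ 1.0038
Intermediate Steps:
v(G) = 12 + 2*G**2 (v(G) = 2*(6 + G**2) = 12 + 2*G**2)
F(d, r) = 12 + 2*r**2
(F(179, -87) - 36418)/(-23558 + 2371) = ((12 + 2*(-87)**2) - 36418)/(-23558 + 2371) = ((12 + 2*7569) - 36418)/(-21187) = ((12 + 15138) - 36418)*(-1/21187) = (15150 - 36418)*(-1/21187) = -21268*(-1/21187) = 21268/21187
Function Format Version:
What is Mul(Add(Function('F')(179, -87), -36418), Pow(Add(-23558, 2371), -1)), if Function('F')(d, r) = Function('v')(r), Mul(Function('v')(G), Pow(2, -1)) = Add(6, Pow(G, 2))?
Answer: Rational(21268, 21187) ≈ 1.0038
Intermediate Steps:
Function('v')(G) = Add(12, Mul(2, Pow(G, 2))) (Function('v')(G) = Mul(2, Add(6, Pow(G, 2))) = Add(12, Mul(2, Pow(G, 2))))
Function('F')(d, r) = Add(12, Mul(2, Pow(r, 2)))
Mul(Add(Function('F')(179, -87), -36418), Pow(Add(-23558, 2371), -1)) = Mul(Add(Add(12, Mul(2, Pow(-87, 2))), -36418), Pow(Add(-23558, 2371), -1)) = Mul(Add(Add(12, Mul(2, 7569)), -36418), Pow(-21187, -1)) = Mul(Add(Add(12, 15138), -36418), Rational(-1, 21187)) = Mul(Add(15150, -36418), Rational(-1, 21187)) = Mul(-21268, Rational(-1, 21187)) = Rational(21268, 21187)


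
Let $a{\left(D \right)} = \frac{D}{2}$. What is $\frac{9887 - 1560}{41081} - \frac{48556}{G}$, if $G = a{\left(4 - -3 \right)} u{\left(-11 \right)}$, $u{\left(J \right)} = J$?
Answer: $\frac{3990099251}{3163237} \approx 1261.4$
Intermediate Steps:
$a{\left(D \right)} = \frac{D}{2}$ ($a{\left(D \right)} = D \frac{1}{2} = \frac{D}{2}$)
$G = - \frac{77}{2}$ ($G = \frac{4 - -3}{2} \left(-11\right) = \frac{4 + 3}{2} \left(-11\right) = \frac{1}{2} \cdot 7 \left(-11\right) = \frac{7}{2} \left(-11\right) = - \frac{77}{2} \approx -38.5$)
$\frac{9887 - 1560}{41081} - \frac{48556}{G} = \frac{9887 - 1560}{41081} - \frac{48556}{- \frac{77}{2}} = \left(9887 - 1560\right) \frac{1}{41081} - - \frac{97112}{77} = 8327 \cdot \frac{1}{41081} + \frac{97112}{77} = \frac{8327}{41081} + \frac{97112}{77} = \frac{3990099251}{3163237}$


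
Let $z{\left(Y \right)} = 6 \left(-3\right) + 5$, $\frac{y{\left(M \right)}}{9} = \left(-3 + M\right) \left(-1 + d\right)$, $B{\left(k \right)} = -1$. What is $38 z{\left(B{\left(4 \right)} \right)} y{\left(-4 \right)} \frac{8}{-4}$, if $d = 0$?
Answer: $62244$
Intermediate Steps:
$y{\left(M \right)} = 27 - 9 M$ ($y{\left(M \right)} = 9 \left(-3 + M\right) \left(-1 + 0\right) = 9 \left(-3 + M\right) \left(-1\right) = 9 \left(3 - M\right) = 27 - 9 M$)
$z{\left(Y \right)} = -13$ ($z{\left(Y \right)} = -18 + 5 = -13$)
$38 z{\left(B{\left(4 \right)} \right)} y{\left(-4 \right)} \frac{8}{-4} = 38 \left(-13\right) \left(27 - -36\right) \frac{8}{-4} = - 494 \left(27 + 36\right) 8 \left(- \frac{1}{4}\right) = - 494 \cdot 63 \left(-2\right) = \left(-494\right) \left(-126\right) = 62244$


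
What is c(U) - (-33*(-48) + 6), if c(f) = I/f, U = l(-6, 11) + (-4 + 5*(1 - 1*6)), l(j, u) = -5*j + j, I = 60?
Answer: -1602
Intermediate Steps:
l(j, u) = -4*j
U = -5 (U = -4*(-6) + (-4 + 5*(1 - 1*6)) = 24 + (-4 + 5*(1 - 6)) = 24 + (-4 + 5*(-5)) = 24 + (-4 - 25) = 24 - 29 = -5)
c(f) = 60/f
c(U) - (-33*(-48) + 6) = 60/(-5) - (-33*(-48) + 6) = 60*(-⅕) - (1584 + 6) = -12 - 1*1590 = -12 - 1590 = -1602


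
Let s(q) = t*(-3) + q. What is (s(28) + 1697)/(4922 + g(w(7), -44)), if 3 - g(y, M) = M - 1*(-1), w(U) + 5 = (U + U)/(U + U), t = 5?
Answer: 95/276 ≈ 0.34420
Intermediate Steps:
w(U) = -4 (w(U) = -5 + (U + U)/(U + U) = -5 + (2*U)/((2*U)) = -5 + (2*U)*(1/(2*U)) = -5 + 1 = -4)
g(y, M) = 2 - M (g(y, M) = 3 - (M - 1*(-1)) = 3 - (M + 1) = 3 - (1 + M) = 3 + (-1 - M) = 2 - M)
s(q) = -15 + q (s(q) = 5*(-3) + q = -15 + q)
(s(28) + 1697)/(4922 + g(w(7), -44)) = ((-15 + 28) + 1697)/(4922 + (2 - 1*(-44))) = (13 + 1697)/(4922 + (2 + 44)) = 1710/(4922 + 46) = 1710/4968 = 1710*(1/4968) = 95/276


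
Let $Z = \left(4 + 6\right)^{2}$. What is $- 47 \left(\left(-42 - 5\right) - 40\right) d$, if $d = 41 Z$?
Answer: $16764900$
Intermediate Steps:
$Z = 100$ ($Z = 10^{2} = 100$)
$d = 4100$ ($d = 41 \cdot 100 = 4100$)
$- 47 \left(\left(-42 - 5\right) - 40\right) d = - 47 \left(\left(-42 - 5\right) - 40\right) 4100 = - 47 \left(-47 - 40\right) 4100 = \left(-47\right) \left(-87\right) 4100 = 4089 \cdot 4100 = 16764900$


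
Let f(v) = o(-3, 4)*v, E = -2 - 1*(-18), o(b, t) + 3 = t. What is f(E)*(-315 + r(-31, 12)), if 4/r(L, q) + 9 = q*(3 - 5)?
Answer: -166384/33 ≈ -5041.9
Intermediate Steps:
r(L, q) = 4/(-9 - 2*q) (r(L, q) = 4/(-9 + q*(3 - 5)) = 4/(-9 + q*(-2)) = 4/(-9 - 2*q))
o(b, t) = -3 + t
E = 16 (E = -2 + 18 = 16)
f(v) = v (f(v) = (-3 + 4)*v = 1*v = v)
f(E)*(-315 + r(-31, 12)) = 16*(-315 - 4/(9 + 2*12)) = 16*(-315 - 4/(9 + 24)) = 16*(-315 - 4/33) = 16*(-10399/33) = -166384/33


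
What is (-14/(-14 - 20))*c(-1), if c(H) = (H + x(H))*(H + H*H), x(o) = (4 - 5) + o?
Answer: 0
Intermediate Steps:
x(o) = -1 + o
c(H) = (-1 + 2*H)*(H + H²) (c(H) = (H + (-1 + H))*(H + H*H) = (-1 + 2*H)*(H + H²))
(-14/(-14 - 20))*c(-1) = (-14/(-14 - 20))*(-(-1 - 1 + 2*(-1)²)) = (-14/(-34))*(-(-1 - 1 + 2*1)) = (-1/34*(-14))*(-(-1 - 1 + 2)) = 7*(-1*0)/17 = (7/17)*0 = 0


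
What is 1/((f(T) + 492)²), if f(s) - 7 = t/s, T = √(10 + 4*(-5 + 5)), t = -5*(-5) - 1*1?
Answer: 6226465/1549320410089 - 59880*√10/1549320410089 ≈ 3.8966e-6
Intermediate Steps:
t = 24 (t = 25 - 1 = 24)
T = √10 (T = √(10 + 4*0) = √(10 + 0) = √10 ≈ 3.1623)
f(s) = 7 + 24/s
1/((f(T) + 492)²) = 1/(((7 + 24/(√10)) + 492)²) = 1/(((7 + 24*(√10/10)) + 492)²) = 1/(((7 + 12*√10/5) + 492)²) = 1/((499 + 12*√10/5)²) = (499 + 12*√10/5)⁻²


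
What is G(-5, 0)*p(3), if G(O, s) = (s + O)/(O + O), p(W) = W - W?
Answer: 0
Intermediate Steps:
p(W) = 0
G(O, s) = (O + s)/(2*O) (G(O, s) = (O + s)/((2*O)) = (O + s)*(1/(2*O)) = (O + s)/(2*O))
G(-5, 0)*p(3) = ((½)*(-5 + 0)/(-5))*0 = ((½)*(-⅕)*(-5))*0 = (½)*0 = 0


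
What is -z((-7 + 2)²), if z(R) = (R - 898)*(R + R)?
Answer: 43650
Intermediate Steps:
z(R) = 2*R*(-898 + R) (z(R) = (-898 + R)*(2*R) = 2*R*(-898 + R))
-z((-7 + 2)²) = -2*(-7 + 2)²*(-898 + (-7 + 2)²) = -2*(-5)²*(-898 + (-5)²) = -2*25*(-898 + 25) = -2*25*(-873) = -1*(-43650) = 43650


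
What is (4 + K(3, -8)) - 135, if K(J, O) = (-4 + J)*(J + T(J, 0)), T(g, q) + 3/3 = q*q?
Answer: -133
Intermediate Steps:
T(g, q) = -1 + q² (T(g, q) = -1 + q*q = -1 + q²)
K(J, O) = (-1 + J)*(-4 + J) (K(J, O) = (-4 + J)*(J + (-1 + 0²)) = (-4 + J)*(J + (-1 + 0)) = (-4 + J)*(J - 1) = (-4 + J)*(-1 + J) = (-1 + J)*(-4 + J))
(4 + K(3, -8)) - 135 = (4 + (4 + 3² - 5*3)) - 135 = (4 + (4 + 9 - 15)) - 135 = (4 - 2) - 135 = 2 - 135 = -133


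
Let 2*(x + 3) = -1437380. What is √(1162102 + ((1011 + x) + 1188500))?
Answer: 2*√408230 ≈ 1277.9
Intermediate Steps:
x = -718693 (x = -3 + (½)*(-1437380) = -3 - 718690 = -718693)
√(1162102 + ((1011 + x) + 1188500)) = √(1162102 + ((1011 - 718693) + 1188500)) = √(1162102 + (-717682 + 1188500)) = √(1162102 + 470818) = √1632920 = 2*√408230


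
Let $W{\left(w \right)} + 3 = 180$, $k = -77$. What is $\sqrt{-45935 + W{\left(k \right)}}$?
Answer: $i \sqrt{45758} \approx 213.91 i$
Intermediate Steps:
$W{\left(w \right)} = 177$ ($W{\left(w \right)} = -3 + 180 = 177$)
$\sqrt{-45935 + W{\left(k \right)}} = \sqrt{-45935 + 177} = \sqrt{-45758} = i \sqrt{45758}$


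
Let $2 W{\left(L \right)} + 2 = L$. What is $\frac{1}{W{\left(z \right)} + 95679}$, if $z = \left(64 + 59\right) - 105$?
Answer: $\frac{1}{95687} \approx 1.0451 \cdot 10^{-5}$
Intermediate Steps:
$z = 18$ ($z = 123 - 105 = 18$)
$W{\left(L \right)} = -1 + \frac{L}{2}$
$\frac{1}{W{\left(z \right)} + 95679} = \frac{1}{\left(-1 + \frac{1}{2} \cdot 18\right) + 95679} = \frac{1}{\left(-1 + 9\right) + 95679} = \frac{1}{8 + 95679} = \frac{1}{95687}$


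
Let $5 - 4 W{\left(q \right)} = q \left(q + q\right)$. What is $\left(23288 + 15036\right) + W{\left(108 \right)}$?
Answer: $\frac{129973}{4} \approx 32493.0$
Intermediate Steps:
$W{\left(q \right)} = \frac{5}{4} - \frac{q^{2}}{2}$ ($W{\left(q \right)} = \frac{5}{4} - \frac{q \left(q + q\right)}{4} = \frac{5}{4} - \frac{q 2 q}{4} = \frac{5}{4} - \frac{2 q^{2}}{4} = \frac{5}{4} - \frac{q^{2}}{2}$)
$\left(23288 + 15036\right) + W{\left(108 \right)} = \left(23288 + 15036\right) + \left(\frac{5}{4} - \frac{108^{2}}{2}\right) = 38324 + \left(\frac{5}{4} - 5832\right) = 38324 - \frac{23323}{4} = \frac{129973}{4}$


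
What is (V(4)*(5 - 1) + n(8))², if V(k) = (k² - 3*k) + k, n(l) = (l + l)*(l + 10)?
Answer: 102400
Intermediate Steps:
n(l) = 2*l*(10 + l) (n(l) = (2*l)*(10 + l) = 2*l*(10 + l))
V(k) = k² - 2*k
(V(4)*(5 - 1) + n(8))² = ((4*(-2 + 4))*(5 - 1) + 2*8*(10 + 8))² = ((4*2)*4 + 2*8*18)² = (8*4 + 288)² = (32 + 288)² = 320² = 102400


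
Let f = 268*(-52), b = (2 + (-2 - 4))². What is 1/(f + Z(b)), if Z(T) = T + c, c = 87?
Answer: -1/13833 ≈ -7.2291e-5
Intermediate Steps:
b = 16 (b = (2 - 6)² = (-4)² = 16)
Z(T) = 87 + T (Z(T) = T + 87 = 87 + T)
f = -13936
1/(f + Z(b)) = 1/(-13936 + (87 + 16)) = 1/(-13936 + 103) = 1/(-13833) = -1/13833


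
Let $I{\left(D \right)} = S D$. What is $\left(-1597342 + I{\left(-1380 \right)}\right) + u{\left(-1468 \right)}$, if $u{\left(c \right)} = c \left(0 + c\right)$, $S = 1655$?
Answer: $-1726218$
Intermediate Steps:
$I{\left(D \right)} = 1655 D$
$u{\left(c \right)} = c^{2}$ ($u{\left(c \right)} = c c = c^{2}$)
$\left(-1597342 + I{\left(-1380 \right)}\right) + u{\left(-1468 \right)} = \left(-1597342 + 1655 \left(-1380\right)\right) + \left(-1468\right)^{2} = \left(-1597342 - 2283900\right) + 2155024 = -3881242 + 2155024 = -1726218$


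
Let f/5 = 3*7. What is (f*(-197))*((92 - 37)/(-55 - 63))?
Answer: 1137675/118 ≈ 9641.3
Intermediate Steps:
f = 105 (f = 5*(3*7) = 5*21 = 105)
(f*(-197))*((92 - 37)/(-55 - 63)) = (105*(-197))*((92 - 37)/(-55 - 63)) = -1137675/(-118) = -1137675*(-1)/118 = -20685*(-55/118) = 1137675/118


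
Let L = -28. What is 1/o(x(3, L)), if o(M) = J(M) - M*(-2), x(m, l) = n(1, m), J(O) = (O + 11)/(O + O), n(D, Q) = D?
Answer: ⅛ ≈ 0.12500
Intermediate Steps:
J(O) = (11 + O)/(2*O) (J(O) = (11 + O)/((2*O)) = (11 + O)*(1/(2*O)) = (11 + O)/(2*O))
x(m, l) = 1
o(M) = 2*M + (11 + M)/(2*M) (o(M) = (11 + M)/(2*M) - M*(-2) = (11 + M)/(2*M) - (-2)*M = (11 + M)/(2*M) + 2*M = 2*M + (11 + M)/(2*M))
1/o(x(3, L)) = 1/((½)*(11 + 1 + 4*1²)/1) = 1/((½)*1*(11 + 1 + 4*1)) = 1/((½)*1*(11 + 1 + 4)) = 1/((½)*1*16) = 1/8 = ⅛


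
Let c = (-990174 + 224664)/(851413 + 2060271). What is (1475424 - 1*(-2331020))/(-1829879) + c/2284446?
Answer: -222095497443133629/106768381271563204 ≈ -2.0802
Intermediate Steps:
c = -382755/1455842 (c = -765510/2911684 = -765510*1/2911684 = -382755/1455842 ≈ -0.26291)
(1475424 - 1*(-2331020))/(-1829879) + c/2284446 = (1475424 - 1*(-2331020))/(-1829879) - 382755/1455842/2284446 = (1475424 + 2331020)*(-1/1829879) - 382755/1455842*1/2284446 = 3806444*(-1/1829879) - 6715/58347235676 = -3806444/1829879 - 6715/58347235676 = -222095497443133629/106768381271563204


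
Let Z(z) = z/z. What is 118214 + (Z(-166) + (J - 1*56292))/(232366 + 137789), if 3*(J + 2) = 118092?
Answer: 14585828747/123385 ≈ 1.1821e+5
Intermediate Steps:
J = 39362 (J = -2 + (1/3)*118092 = -2 + 39364 = 39362)
Z(z) = 1
118214 + (Z(-166) + (J - 1*56292))/(232366 + 137789) = 118214 + (1 + (39362 - 1*56292))/(232366 + 137789) = 118214 + (1 + (39362 - 56292))/370155 = 118214 + (1 - 16930)*(1/370155) = 118214 - 16929*1/370155 = 118214 - 5643/123385 = 14585828747/123385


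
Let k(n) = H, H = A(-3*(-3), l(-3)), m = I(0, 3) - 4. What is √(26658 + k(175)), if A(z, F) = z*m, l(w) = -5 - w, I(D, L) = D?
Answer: 3*√2958 ≈ 163.16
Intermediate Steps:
m = -4 (m = 0 - 4 = -4)
A(z, F) = -4*z (A(z, F) = z*(-4) = -4*z)
H = -36 (H = -(-12)*(-3) = -4*9 = -36)
k(n) = -36
√(26658 + k(175)) = √(26658 - 36) = √26622 = 3*√2958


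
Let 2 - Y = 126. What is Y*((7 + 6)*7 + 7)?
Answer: -12152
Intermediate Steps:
Y = -124 (Y = 2 - 1*126 = 2 - 126 = -124)
Y*((7 + 6)*7 + 7) = -124*((7 + 6)*7 + 7) = -124*(13*7 + 7) = -124*(91 + 7) = -124*98 = -12152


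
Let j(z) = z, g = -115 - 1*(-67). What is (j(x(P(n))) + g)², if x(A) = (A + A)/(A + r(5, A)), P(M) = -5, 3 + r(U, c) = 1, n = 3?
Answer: 106276/49 ≈ 2168.9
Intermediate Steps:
r(U, c) = -2 (r(U, c) = -3 + 1 = -2)
g = -48 (g = -115 + 67 = -48)
x(A) = 2*A/(-2 + A) (x(A) = (A + A)/(A - 2) = (2*A)/(-2 + A) = 2*A/(-2 + A))
(j(x(P(n))) + g)² = (2*(-5)/(-2 - 5) - 48)² = (2*(-5)/(-7) - 48)² = (2*(-5)*(-⅐) - 48)² = (10/7 - 48)² = (-326/7)² = 106276/49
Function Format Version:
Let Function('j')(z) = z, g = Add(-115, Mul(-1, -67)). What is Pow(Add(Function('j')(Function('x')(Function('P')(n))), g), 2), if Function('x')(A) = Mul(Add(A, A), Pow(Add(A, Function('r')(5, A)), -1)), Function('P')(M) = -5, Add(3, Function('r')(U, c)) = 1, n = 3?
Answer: Rational(106276, 49) ≈ 2168.9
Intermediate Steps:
Function('r')(U, c) = -2 (Function('r')(U, c) = Add(-3, 1) = -2)
g = -48 (g = Add(-115, 67) = -48)
Function('x')(A) = Mul(2, A, Pow(Add(-2, A), -1)) (Function('x')(A) = Mul(Add(A, A), Pow(Add(A, -2), -1)) = Mul(Mul(2, A), Pow(Add(-2, A), -1)) = Mul(2, A, Pow(Add(-2, A), -1)))
Pow(Add(Function('j')(Function('x')(Function('P')(n))), g), 2) = Pow(Add(Mul(2, -5, Pow(Add(-2, -5), -1)), -48), 2) = Pow(Add(Mul(2, -5, Pow(-7, -1)), -48), 2) = Pow(Add(Mul(2, -5, Rational(-1, 7)), -48), 2) = Pow(Add(Rational(10, 7), -48), 2) = Pow(Rational(-326, 7), 2) = Rational(106276, 49)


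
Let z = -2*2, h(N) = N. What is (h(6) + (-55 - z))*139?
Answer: -6255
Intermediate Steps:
z = -4
(h(6) + (-55 - z))*139 = (6 + (-55 - 1*(-4)))*139 = (6 + (-55 + 4))*139 = (6 - 51)*139 = -45*139 = -6255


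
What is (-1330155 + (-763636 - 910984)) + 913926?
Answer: -2090849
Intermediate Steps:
(-1330155 + (-763636 - 910984)) + 913926 = (-1330155 - 1674620) + 913926 = -3004775 + 913926 = -2090849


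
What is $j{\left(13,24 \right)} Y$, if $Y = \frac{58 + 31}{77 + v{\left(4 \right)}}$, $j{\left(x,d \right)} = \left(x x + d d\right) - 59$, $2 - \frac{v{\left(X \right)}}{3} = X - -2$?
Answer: $\frac{61054}{65} \approx 939.29$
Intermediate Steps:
$v{\left(X \right)} = - 3 X$ ($v{\left(X \right)} = 6 - 3 \left(X - -2\right) = 6 - 3 \left(X + 2\right) = 6 - 3 \left(2 + X\right) = 6 - \left(6 + 3 X\right) = - 3 X$)
$j{\left(x,d \right)} = -59 + d^{2} + x^{2}$ ($j{\left(x,d \right)} = \left(x^{2} + d^{2}\right) - 59 = \left(d^{2} + x^{2}\right) - 59 = -59 + d^{2} + x^{2}$)
$Y = \frac{89}{65}$ ($Y = \frac{58 + 31}{77 - 12} = \frac{89}{77 - 12} = \frac{89}{65} \approx 1.3692$)
$j{\left(13,24 \right)} Y = \left(-59 + 24^{2} + 13^{2}\right) \frac{89}{65} = \left(-59 + 576 + 169\right) \frac{89}{65} = 686 \cdot \frac{89}{65} = \frac{61054}{65}$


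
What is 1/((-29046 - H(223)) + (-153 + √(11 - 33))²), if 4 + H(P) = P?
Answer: I/(2*(-2939*I + 153*√22)) ≈ -0.00016055 + 3.9203e-5*I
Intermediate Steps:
H(P) = -4 + P
1/((-29046 - H(223)) + (-153 + √(11 - 33))²) = 1/((-29046 - (-4 + 223)) + (-153 + √(11 - 33))²) = 1/((-29046 - 1*219) + (-153 + √(-22))²) = 1/((-29046 - 219) + (-153 + I*√22)²) = 1/(-29265 + (-153 + I*√22)²)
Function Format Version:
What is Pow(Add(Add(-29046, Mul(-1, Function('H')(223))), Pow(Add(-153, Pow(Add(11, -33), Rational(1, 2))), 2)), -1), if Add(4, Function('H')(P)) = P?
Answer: Mul(Rational(1, 2), I, Pow(Add(Mul(-2939, I), Mul(153, Pow(22, Rational(1, 2)))), -1)) ≈ Add(-0.00016055, Mul(3.9203e-5, I))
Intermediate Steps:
Function('H')(P) = Add(-4, P)
Pow(Add(Add(-29046, Mul(-1, Function('H')(223))), Pow(Add(-153, Pow(Add(11, -33), Rational(1, 2))), 2)), -1) = Pow(Add(Add(-29046, Mul(-1, Add(-4, 223))), Pow(Add(-153, Pow(Add(11, -33), Rational(1, 2))), 2)), -1) = Pow(Add(Add(-29046, Mul(-1, 219)), Pow(Add(-153, Pow(-22, Rational(1, 2))), 2)), -1) = Pow(Add(Add(-29046, -219), Pow(Add(-153, Mul(I, Pow(22, Rational(1, 2)))), 2)), -1) = Pow(Add(-29265, Pow(Add(-153, Mul(I, Pow(22, Rational(1, 2)))), 2)), -1)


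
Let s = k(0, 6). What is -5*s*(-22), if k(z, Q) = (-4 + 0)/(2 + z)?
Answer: -220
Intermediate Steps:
k(z, Q) = -4/(2 + z)
s = -2 (s = -4/(2 + 0) = -4/2 = -4*1/2 = -2)
-5*s*(-22) = -5*(-2)*(-22) = 10*(-22) = -220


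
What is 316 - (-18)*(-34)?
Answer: -296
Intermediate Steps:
316 - (-18)*(-34) = 316 - 1*612 = 316 - 612 = -296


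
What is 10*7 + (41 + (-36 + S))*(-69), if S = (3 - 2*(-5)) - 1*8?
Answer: -620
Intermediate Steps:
S = 5 (S = (3 + 10) - 8 = 13 - 8 = 5)
10*7 + (41 + (-36 + S))*(-69) = 10*7 + (41 + (-36 + 5))*(-69) = 70 + (41 - 31)*(-69) = 70 + 10*(-69) = 70 - 690 = -620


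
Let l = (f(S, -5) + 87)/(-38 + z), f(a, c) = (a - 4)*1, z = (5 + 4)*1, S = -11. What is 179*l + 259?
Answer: -5377/29 ≈ -185.41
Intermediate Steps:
z = 9 (z = 9*1 = 9)
f(a, c) = -4 + a (f(a, c) = (-4 + a)*1 = -4 + a)
l = -72/29 (l = ((-4 - 11) + 87)/(-38 + 9) = (-15 + 87)/(-29) = 72*(-1/29) = -72/29 ≈ -2.4828)
179*l + 259 = 179*(-72/29) + 259 = -12888/29 + 259 = -5377/29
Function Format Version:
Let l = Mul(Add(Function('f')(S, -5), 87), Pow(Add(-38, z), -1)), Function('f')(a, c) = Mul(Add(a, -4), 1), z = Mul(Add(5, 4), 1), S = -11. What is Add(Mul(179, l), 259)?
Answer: Rational(-5377, 29) ≈ -185.41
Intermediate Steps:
z = 9 (z = Mul(9, 1) = 9)
Function('f')(a, c) = Add(-4, a) (Function('f')(a, c) = Mul(Add(-4, a), 1) = Add(-4, a))
l = Rational(-72, 29) (l = Mul(Add(Add(-4, -11), 87), Pow(Add(-38, 9), -1)) = Mul(Add(-15, 87), Pow(-29, -1)) = Mul(72, Rational(-1, 29)) = Rational(-72, 29) ≈ -2.4828)
Add(Mul(179, l), 259) = Add(Mul(179, Rational(-72, 29)), 259) = Add(Rational(-12888, 29), 259) = Rational(-5377, 29)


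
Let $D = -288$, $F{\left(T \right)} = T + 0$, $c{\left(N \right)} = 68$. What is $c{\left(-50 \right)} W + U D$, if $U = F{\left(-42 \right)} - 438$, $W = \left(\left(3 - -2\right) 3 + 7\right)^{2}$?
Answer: $171152$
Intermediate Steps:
$F{\left(T \right)} = T$
$W = 484$ ($W = \left(\left(3 + 2\right) 3 + 7\right)^{2} = \left(5 \cdot 3 + 7\right)^{2} = \left(15 + 7\right)^{2} = 22^{2} = 484$)
$U = -480$ ($U = -42 - 438 = -480$)
$c{\left(-50 \right)} W + U D = 68 \cdot 484 - -138240 = 32912 + 138240 = 171152$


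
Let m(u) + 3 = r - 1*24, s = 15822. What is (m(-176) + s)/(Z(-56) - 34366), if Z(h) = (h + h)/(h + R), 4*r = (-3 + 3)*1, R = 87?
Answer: -489645/1065458 ≈ -0.45956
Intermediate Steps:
r = 0 (r = ((-3 + 3)*1)/4 = (0*1)/4 = (¼)*0 = 0)
Z(h) = 2*h/(87 + h) (Z(h) = (h + h)/(h + 87) = (2*h)/(87 + h) = 2*h/(87 + h))
m(u) = -27 (m(u) = -3 + (0 - 1*24) = -3 + (0 - 24) = -3 - 24 = -27)
(m(-176) + s)/(Z(-56) - 34366) = (-27 + 15822)/(2*(-56)/(87 - 56) - 34366) = 15795/(2*(-56)/31 - 34366) = 15795/(2*(-56)*(1/31) - 34366) = 15795/(-112/31 - 34366) = 15795/(-1065458/31) = 15795*(-31/1065458) = -489645/1065458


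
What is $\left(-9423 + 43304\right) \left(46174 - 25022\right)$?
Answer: $716650912$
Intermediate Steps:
$\left(-9423 + 43304\right) \left(46174 - 25022\right) = 33881 \cdot 21152 = 716650912$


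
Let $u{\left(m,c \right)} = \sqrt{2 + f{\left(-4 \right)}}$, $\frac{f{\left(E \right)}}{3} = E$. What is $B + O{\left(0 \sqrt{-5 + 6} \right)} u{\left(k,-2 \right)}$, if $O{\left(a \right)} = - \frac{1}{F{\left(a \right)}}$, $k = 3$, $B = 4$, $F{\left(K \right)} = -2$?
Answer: $4 + \frac{i \sqrt{10}}{2} \approx 4.0 + 1.5811 i$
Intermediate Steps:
$f{\left(E \right)} = 3 E$
$O{\left(a \right)} = \frac{1}{2}$ ($O{\left(a \right)} = - \frac{1}{-2} = \left(-1\right) \left(- \frac{1}{2}\right) = \frac{1}{2}$)
$u{\left(m,c \right)} = i \sqrt{10}$ ($u{\left(m,c \right)} = \sqrt{2 + 3 \left(-4\right)} = \sqrt{2 - 12} = \sqrt{-10} = i \sqrt{10}$)
$B + O{\left(0 \sqrt{-5 + 6} \right)} u{\left(k,-2 \right)} = 4 + \frac{i \sqrt{10}}{2}$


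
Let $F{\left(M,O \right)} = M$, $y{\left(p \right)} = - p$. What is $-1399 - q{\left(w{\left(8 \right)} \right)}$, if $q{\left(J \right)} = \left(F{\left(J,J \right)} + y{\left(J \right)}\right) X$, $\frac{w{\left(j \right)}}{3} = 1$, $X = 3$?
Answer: $-1399$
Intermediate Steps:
$w{\left(j \right)} = 3$ ($w{\left(j \right)} = 3 \cdot 1 = 3$)
$q{\left(J \right)} = 0$ ($q{\left(J \right)} = \left(J - J\right) 3 = 0 \cdot 3 = 0$)
$-1399 - q{\left(w{\left(8 \right)} \right)} = -1399 - 0 = -1399 + 0 = -1399$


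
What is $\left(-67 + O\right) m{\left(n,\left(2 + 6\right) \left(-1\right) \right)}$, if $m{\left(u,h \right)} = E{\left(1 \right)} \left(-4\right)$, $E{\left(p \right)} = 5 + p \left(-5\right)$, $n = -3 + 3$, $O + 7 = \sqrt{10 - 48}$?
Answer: $0$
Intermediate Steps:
$O = -7 + i \sqrt{38}$ ($O = -7 + \sqrt{10 - 48} = -7 + \sqrt{-38} = -7 + i \sqrt{38} \approx -7.0 + 6.1644 i$)
$n = 0$
$E{\left(p \right)} = 5 - 5 p$
$m{\left(u,h \right)} = 0$ ($m{\left(u,h \right)} = \left(5 - 5\right) \left(-4\right) = 0 \left(-4\right) = 0$)
$\left(-67 + O\right) m{\left(n,\left(2 + 6\right) \left(-1\right) \right)} = \left(-67 - \left(7 - i \sqrt{38}\right)\right) 0 = \left(-74 + i \sqrt{38}\right) 0 = 0$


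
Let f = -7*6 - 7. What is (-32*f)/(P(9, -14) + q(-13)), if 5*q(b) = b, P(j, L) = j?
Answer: 245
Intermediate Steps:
q(b) = b/5
f = -49 (f = -42 - 7 = -49)
(-32*f)/(P(9, -14) + q(-13)) = (-32*(-49))/(9 + (⅕)*(-13)) = 1568/(9 - 13/5) = 1568/(32/5) = 1568*(5/32) = 245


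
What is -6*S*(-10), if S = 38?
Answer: 2280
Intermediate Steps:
-6*S*(-10) = -6*38*(-10) = -228*(-10) = 2280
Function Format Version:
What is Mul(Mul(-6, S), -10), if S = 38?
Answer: 2280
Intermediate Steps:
Mul(Mul(-6, S), -10) = Mul(Mul(-6, 38), -10) = Mul(-228, -10) = 2280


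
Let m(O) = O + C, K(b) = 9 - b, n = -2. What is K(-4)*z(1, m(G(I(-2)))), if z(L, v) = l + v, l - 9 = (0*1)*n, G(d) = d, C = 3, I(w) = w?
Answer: 130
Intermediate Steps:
l = 9 (l = 9 + (0*1)*(-2) = 9 + 0*(-2) = 9 + 0 = 9)
m(O) = 3 + O (m(O) = O + 3 = 3 + O)
z(L, v) = 9 + v
K(-4)*z(1, m(G(I(-2)))) = (9 - 1*(-4))*(9 + (3 - 2)) = (9 + 4)*(9 + 1) = 13*10 = 130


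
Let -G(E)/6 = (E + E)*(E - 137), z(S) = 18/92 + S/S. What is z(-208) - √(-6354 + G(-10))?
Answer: 55/46 - 3*I*√2666 ≈ 1.1957 - 154.9*I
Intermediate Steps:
z(S) = 55/46 (z(S) = 18*(1/92) + 1 = 9/46 + 1 = 55/46)
G(E) = -12*E*(-137 + E) (G(E) = -6*(E + E)*(E - 137) = -6*2*E*(-137 + E) = -12*E*(-137 + E))
z(-208) - √(-6354 + G(-10)) = 55/46 - √(-6354 + 12*(-10)*(137 - 1*(-10))) = 55/46 - √(-6354 + 12*(-10)*(137 + 10)) = 55/46 - √(-6354 + 12*(-10)*147) = 55/46 - √(-6354 - 17640) = 55/46 - √(-23994) = 55/46 - 3*I*√2666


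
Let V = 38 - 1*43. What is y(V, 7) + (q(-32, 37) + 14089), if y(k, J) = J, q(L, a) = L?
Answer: 14064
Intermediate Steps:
V = -5 (V = 38 - 43 = -5)
y(V, 7) + (q(-32, 37) + 14089) = 7 + (-32 + 14089) = 7 + 14057 = 14064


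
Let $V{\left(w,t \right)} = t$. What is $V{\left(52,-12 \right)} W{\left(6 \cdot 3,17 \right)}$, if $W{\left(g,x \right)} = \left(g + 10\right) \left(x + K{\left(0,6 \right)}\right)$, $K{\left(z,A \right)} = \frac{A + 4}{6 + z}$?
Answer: $-6272$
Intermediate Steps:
$K{\left(z,A \right)} = \frac{4 + A}{6 + z}$
$W{\left(g,x \right)} = \left(10 + g\right) \left(\frac{5}{3} + x\right)$ ($W{\left(g,x \right)} = \left(g + 10\right) \left(x + \frac{4 + 6}{6 + 0}\right) = \left(10 + g\right) \left(x + \frac{1}{6} \cdot 10\right) = \left(10 + g\right) \left(x + \frac{5}{3}\right) = \left(10 + g\right) \left(\frac{5}{3} + x\right)$)
$V{\left(52,-12 \right)} W{\left(6 \cdot 3,17 \right)} = - 12 \left(\frac{50}{3} + 10 \cdot 17 + \frac{5 \cdot 6 \cdot 3}{3} + 6 \cdot 3 \cdot 17\right) = - 12 \left(\frac{50}{3} + 170 + \frac{5}{3} \cdot 18 + 18 \cdot 17\right) = - 12 \left(\frac{50}{3} + 170 + 30 + 306\right) = \left(-12\right) \frac{1568}{3} = -6272$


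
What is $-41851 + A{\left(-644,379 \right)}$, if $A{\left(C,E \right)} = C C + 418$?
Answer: $373303$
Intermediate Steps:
$A{\left(C,E \right)} = 418 + C^{2}$ ($A{\left(C,E \right)} = C^{2} + 418 = 418 + C^{2}$)
$-41851 + A{\left(-644,379 \right)} = -41851 + \left(418 + \left(-644\right)^{2}\right) = -41851 + \left(418 + 414736\right) = -41851 + 415154 = 373303$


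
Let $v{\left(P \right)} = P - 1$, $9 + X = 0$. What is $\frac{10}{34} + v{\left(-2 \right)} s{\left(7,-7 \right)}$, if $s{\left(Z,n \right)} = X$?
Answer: $\frac{464}{17} \approx 27.294$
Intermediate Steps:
$X = -9$ ($X = -9 + 0 = -9$)
$s{\left(Z,n \right)} = -9$
$v{\left(P \right)} = -1 + P$ ($v{\left(P \right)} = P - 1 = -1 + P$)
$\frac{10}{34} + v{\left(-2 \right)} s{\left(7,-7 \right)} = \frac{10}{34} + \left(-1 - 2\right) \left(-9\right) = 10 \cdot \frac{1}{34} - -27 = \frac{5}{17} + 27 = \frac{464}{17}$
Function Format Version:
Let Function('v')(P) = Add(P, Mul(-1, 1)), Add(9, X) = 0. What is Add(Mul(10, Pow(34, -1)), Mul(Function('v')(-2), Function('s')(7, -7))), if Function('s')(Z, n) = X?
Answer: Rational(464, 17) ≈ 27.294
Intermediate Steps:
X = -9 (X = Add(-9, 0) = -9)
Function('s')(Z, n) = -9
Function('v')(P) = Add(-1, P) (Function('v')(P) = Add(P, -1) = Add(-1, P))
Add(Mul(10, Pow(34, -1)), Mul(Function('v')(-2), Function('s')(7, -7))) = Add(Mul(10, Pow(34, -1)), Mul(Add(-1, -2), -9)) = Add(Mul(10, Rational(1, 34)), Mul(-3, -9)) = Add(Rational(5, 17), 27) = Rational(464, 17)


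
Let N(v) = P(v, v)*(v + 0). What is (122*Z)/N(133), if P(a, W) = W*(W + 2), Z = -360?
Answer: -976/53067 ≈ -0.018392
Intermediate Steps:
P(a, W) = W*(2 + W)
N(v) = v**2*(2 + v) (N(v) = (v*(2 + v))*(v + 0) = (v*(2 + v))*v = v**2*(2 + v))
(122*Z)/N(133) = (122*(-360))/((133**2*(2 + 133))) = -43920/(17689*135) = -43920/2388015 = -43920*1/2388015 = -976/53067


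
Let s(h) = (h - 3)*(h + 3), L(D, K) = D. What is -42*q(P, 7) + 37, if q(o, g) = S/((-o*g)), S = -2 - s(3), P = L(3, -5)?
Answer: 33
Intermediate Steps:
s(h) = (-3 + h)*(3 + h)
P = 3
S = -2 (S = -2 - (-9 + 3**2) = -2 - (-9 + 9) = -2 - 1*0 = -2 + 0 = -2)
q(o, g) = 2/(g*o) (q(o, g) = -2*(-1/(g*o)) = -(-2)/(g*o) = 2/(g*o))
-42*q(P, 7) + 37 = -84/(7*3) + 37 = -42*2/21 + 37 = -4 + 37 = 33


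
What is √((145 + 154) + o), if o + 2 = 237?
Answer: √534 ≈ 23.108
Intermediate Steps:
o = 235 (o = -2 + 237 = 235)
√((145 + 154) + o) = √((145 + 154) + 235) = √(299 + 235) = √534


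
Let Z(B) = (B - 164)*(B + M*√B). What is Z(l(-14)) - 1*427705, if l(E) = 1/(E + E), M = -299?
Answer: -335316127/784 + 1373307*I*√7/392 ≈ -4.277e+5 + 9269.0*I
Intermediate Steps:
l(E) = 1/(2*E)
Z(B) = (-164 + B)*(B - 299*√B) (Z(B) = (B - 164)*(B - 299*√B) = (-164 + B)*(B - 299*√B))
Z(l(-14)) - 1*427705 = (((½)/(-14))² - 299*√2*(-I*√14/196)/4 - 82/(-14) + 49036*√((½)/(-14))) - 1*427705 = (((½)*(-1/14))² - 299*(-I*√7/392) - 82*(-1)/14 + 49036*√((½)*(-1/14))) - 427705 = ((-1/28)² - (-299)*I*√7/392 - 164*(-1/28) + 49036*√(-1/28)) - 427705 = (1/784 - (-299)*I*√7/392 + 41/7 + 49036*(I*√7/14)) - 427705 = (1/784 + 299*I*√7/392 + 41/7 + 24518*I*√7/7) - 427705 = (4593/784 + 1373307*I*√7/392) - 427705 = -335316127/784 + 1373307*I*√7/392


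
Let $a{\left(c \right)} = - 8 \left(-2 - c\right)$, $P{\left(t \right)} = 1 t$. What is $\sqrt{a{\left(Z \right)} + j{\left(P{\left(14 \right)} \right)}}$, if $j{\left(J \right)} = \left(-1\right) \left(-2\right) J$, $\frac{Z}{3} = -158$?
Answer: $2 i \sqrt{937} \approx 61.221 i$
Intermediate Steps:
$P{\left(t \right)} = t$
$Z = -474$ ($Z = 3 \left(-158\right) = -474$)
$a{\left(c \right)} = 16 + 8 c$
$j{\left(J \right)} = 2 J$
$\sqrt{a{\left(Z \right)} + j{\left(P{\left(14 \right)} \right)}} = \sqrt{\left(16 + 8 \left(-474\right)\right) + 2 \cdot 14} = \sqrt{\left(16 - 3792\right) + 28} = \sqrt{-3776 + 28} = \sqrt{-3748} = 2 i \sqrt{937}$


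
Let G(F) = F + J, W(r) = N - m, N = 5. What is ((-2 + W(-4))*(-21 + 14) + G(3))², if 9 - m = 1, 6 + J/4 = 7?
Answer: 1764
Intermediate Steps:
J = 4 (J = -24 + 4*7 = -24 + 28 = 4)
m = 8 (m = 9 - 1*1 = 9 - 1 = 8)
W(r) = -3 (W(r) = 5 - 1*8 = 5 - 8 = -3)
G(F) = 4 + F (G(F) = F + 4 = 4 + F)
((-2 + W(-4))*(-21 + 14) + G(3))² = ((-2 - 3)*(-21 + 14) + (4 + 3))² = (-5*(-7) + 7)² = (35 + 7)² = 42² = 1764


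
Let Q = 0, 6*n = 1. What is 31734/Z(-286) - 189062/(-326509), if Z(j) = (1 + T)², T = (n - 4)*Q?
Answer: 10361625668/326509 ≈ 31735.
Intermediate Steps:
n = ⅙ (n = (⅙)*1 = ⅙ ≈ 0.16667)
T = 0 (T = (⅙ - 4)*0 = -23/6*0 = 0)
Z(j) = 1 (Z(j) = (1 + 0)² = 1² = 1)
31734/Z(-286) - 189062/(-326509) = 31734/1 - 189062/(-326509) = 31734*1 - 189062*(-1/326509) = 31734 + 189062/326509 = 10361625668/326509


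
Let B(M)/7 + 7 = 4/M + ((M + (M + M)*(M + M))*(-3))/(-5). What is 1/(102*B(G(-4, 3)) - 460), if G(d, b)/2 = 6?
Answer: 5/1233396 ≈ 4.0539e-6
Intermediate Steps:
G(d, b) = 12 (G(d, b) = 2*6 = 12)
B(M) = -49 + 28/M + 21*M/5 + 84*M²/5 (B(M) = -49 + 7*(4/M + ((M + (M + M)*(M + M))*(-3))/(-5)) = -49 + 7*(4/M + ((M + (2*M)*(2*M))*(-3))*(-⅕)) = -49 + 7*(4/M + ((M + 4*M²)*(-3))*(-⅕)) = -49 + 7*(4/M + (-12*M² - 3*M)*(-⅕)) = -49 + 7*(4/M + (3*M/5 + 12*M²/5)) = -49 + 7*(4/M + 3*M/5 + 12*M²/5) = -49 + (28/M + 21*M/5 + 84*M²/5) = -49 + 28/M + 21*M/5 + 84*M²/5)
1/(102*B(G(-4, 3)) - 460) = 1/(102*(-49 + 28/12 + (21/5)*12 + (84/5)*12²) - 460) = 1/(102*(-49 + 28*(1/12) + 252/5 + (84/5)*144) - 460) = 1/(102*(-49 + 7/3 + 252/5 + 12096/5) - 460) = 1/(102*(36344/15) - 460) = 1/(1235696/5 - 460) = 1/(1233396/5) = 5/1233396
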